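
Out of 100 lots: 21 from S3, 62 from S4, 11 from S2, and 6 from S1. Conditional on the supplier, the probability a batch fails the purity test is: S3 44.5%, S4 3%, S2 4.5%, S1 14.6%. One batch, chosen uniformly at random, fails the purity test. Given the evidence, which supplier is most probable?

S3

Compute prior × likelihood for every hypothesis:
  S3: 0.21 × 0.445 = 0.09345
  S4: 0.62 × 0.03 = 0.0186
  S2: 0.11 × 0.045 = 0.00495
  S1: 0.06 × 0.146 = 0.00876
Sum = 0.12576.
Largest term belongs to S3, so S3 is most probable.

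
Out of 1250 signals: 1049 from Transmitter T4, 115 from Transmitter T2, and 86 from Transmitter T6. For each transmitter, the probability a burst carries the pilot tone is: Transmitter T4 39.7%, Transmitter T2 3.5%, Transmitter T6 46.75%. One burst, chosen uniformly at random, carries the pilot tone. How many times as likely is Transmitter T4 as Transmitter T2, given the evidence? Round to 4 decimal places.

103.4666

By Bayes' rule, posterior ∝ prior × likelihood:
  Transmitter T4: 0.8392 × 0.397 = 0.3331624
  Transmitter T2: 0.092 × 0.035 = 0.00322
  Transmitter T6: 0.0688 × 0.4675 = 0.032164
Sum = 0.3685464.
The ratio is 0.3331624 / 0.00322 (the normalizer cancels) = 103.4666.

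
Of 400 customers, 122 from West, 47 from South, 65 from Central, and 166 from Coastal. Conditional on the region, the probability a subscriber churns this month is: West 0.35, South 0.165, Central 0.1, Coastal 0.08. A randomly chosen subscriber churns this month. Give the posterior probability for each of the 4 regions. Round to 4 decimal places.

West 0.6080, South 0.1104, Central 0.0925, Coastal 0.1891

By Bayes' rule, posterior ∝ prior × likelihood:
  West: 0.305 × 0.35 = 0.10675
  South: 0.1175 × 0.165 = 0.0193875
  Central: 0.1625 × 0.1 = 0.01625
  Coastal: 0.415 × 0.08 = 0.0332
Normalizing constant = 0.1755875.
P(West | churn) = 0.10675/0.1755875 ≈ 0.6080
P(South | churn) = 0.0193875/0.1755875 ≈ 0.1104
P(Central | churn) = 0.01625/0.1755875 ≈ 0.0925
P(Coastal | churn) = 0.0332/0.1755875 ≈ 0.1891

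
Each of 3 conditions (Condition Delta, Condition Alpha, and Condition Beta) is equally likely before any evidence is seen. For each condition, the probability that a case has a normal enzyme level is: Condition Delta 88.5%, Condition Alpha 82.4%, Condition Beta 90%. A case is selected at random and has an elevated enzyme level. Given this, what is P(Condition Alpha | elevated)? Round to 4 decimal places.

Taking complements, P(elevated | each) = Condition Delta 0.115, Condition Alpha 0.176, Condition Beta 0.1.
Since the prior is uniform, the posterior is proportional to the likelihood:
  Condition Delta: 0.115
  Condition Alpha: 0.176
  Condition Beta: 0.1
Sum = 0.391.
P(Condition Alpha | evidence) = 0.176 / 0.391 ≈ 0.4501.

0.4501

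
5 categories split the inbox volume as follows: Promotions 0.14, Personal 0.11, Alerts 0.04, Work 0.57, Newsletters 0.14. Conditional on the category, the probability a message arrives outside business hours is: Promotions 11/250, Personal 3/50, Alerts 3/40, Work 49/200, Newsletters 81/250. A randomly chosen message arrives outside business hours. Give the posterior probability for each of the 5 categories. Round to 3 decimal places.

Promotions 0.031, Personal 0.033, Alerts 0.015, Work 0.696, Newsletters 0.226

Unnormalized posteriors (prior × likelihood):
  Promotions: 0.14 × 0.044 = 0.00616
  Personal: 0.11 × 0.06 = 0.0066
  Alerts: 0.04 × 0.075 = 0.003
  Work: 0.57 × 0.245 = 0.13965
  Newsletters: 0.14 × 0.324 = 0.04536
Sum = 0.20077.
P(Promotions | off-hours) = 0.00616/0.20077 ≈ 0.031
P(Personal | off-hours) = 0.0066/0.20077 ≈ 0.033
P(Alerts | off-hours) = 0.003/0.20077 ≈ 0.015
P(Work | off-hours) = 0.13965/0.20077 ≈ 0.696
P(Newsletters | off-hours) = 0.04536/0.20077 ≈ 0.226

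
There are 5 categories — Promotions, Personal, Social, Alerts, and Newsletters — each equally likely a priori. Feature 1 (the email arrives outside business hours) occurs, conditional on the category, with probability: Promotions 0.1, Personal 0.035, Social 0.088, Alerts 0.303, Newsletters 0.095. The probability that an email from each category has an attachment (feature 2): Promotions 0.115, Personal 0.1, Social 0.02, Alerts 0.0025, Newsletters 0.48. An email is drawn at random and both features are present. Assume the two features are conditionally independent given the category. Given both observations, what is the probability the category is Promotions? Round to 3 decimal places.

0.182

With a uniform prior (1/5 each), posterior ∝ likelihood:
  Promotions: 0.1 × 0.115 = 0.0115
  Personal: 0.035 × 0.1 = 0.0035
  Social: 0.088 × 0.02 = 0.00176
  Alerts: 0.303 × 0.0025 = 0.0007575
  Newsletters: 0.095 × 0.48 = 0.0456
Total = 0.0631175.
P(Promotions | evidence) = 0.0115 / 0.0631175 ≈ 0.182.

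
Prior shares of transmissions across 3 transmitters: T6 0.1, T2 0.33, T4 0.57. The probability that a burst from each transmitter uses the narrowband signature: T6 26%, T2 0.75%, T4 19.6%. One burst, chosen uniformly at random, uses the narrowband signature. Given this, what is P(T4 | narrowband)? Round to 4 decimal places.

0.7969

Unnormalized posteriors (prior × likelihood):
  T6: 0.1 × 0.26 = 0.026
  T2: 0.33 × 0.0075 = 0.002475
  T4: 0.57 × 0.196 = 0.11172
Sum = 0.140195.
P(T4 | evidence) = 0.11172 / 0.140195 ≈ 0.7969.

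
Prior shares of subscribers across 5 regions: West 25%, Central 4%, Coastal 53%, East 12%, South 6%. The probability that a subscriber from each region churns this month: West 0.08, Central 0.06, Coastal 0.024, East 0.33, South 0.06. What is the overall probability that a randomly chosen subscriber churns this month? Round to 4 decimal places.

0.0783

Prior × likelihood for each hypothesis:
  West: 0.25 × 0.08 = 0.02
  Central: 0.04 × 0.06 = 0.0024
  Coastal: 0.53 × 0.024 = 0.01272
  East: 0.12 × 0.33 = 0.0396
  South: 0.06 × 0.06 = 0.0036
P(churn) = 0.02 + 0.0024 + 0.01272 + 0.0396 + 0.0036 = 0.07832 → 0.0783.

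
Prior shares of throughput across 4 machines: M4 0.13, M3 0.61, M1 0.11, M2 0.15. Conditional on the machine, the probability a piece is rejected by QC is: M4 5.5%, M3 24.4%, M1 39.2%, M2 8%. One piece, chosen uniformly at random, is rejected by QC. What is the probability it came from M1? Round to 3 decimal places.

0.204

Unnormalized posteriors (prior × likelihood):
  M4: 0.13 × 0.055 = 0.00715
  M3: 0.61 × 0.244 = 0.14884
  M1: 0.11 × 0.392 = 0.04312
  M2: 0.15 × 0.08 = 0.012
Total = 0.21111.
P(M1 | evidence) = 0.04312 / 0.21111 ≈ 0.204.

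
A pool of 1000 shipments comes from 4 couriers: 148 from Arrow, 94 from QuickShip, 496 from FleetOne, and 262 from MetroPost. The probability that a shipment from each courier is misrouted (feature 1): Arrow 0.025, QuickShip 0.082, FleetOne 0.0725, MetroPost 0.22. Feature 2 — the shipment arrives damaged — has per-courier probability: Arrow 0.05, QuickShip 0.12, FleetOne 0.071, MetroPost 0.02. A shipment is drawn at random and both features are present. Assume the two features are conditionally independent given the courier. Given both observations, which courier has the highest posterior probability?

By Bayes' rule, posterior ∝ prior × likelihood:
  Arrow: 0.148 × 0.025 × 0.05 = 0.000185
  QuickShip: 0.094 × 0.082 × 0.12 = 0.00092496
  FleetOne: 0.496 × 0.0725 × 0.071 = 0.00255316
  MetroPost: 0.262 × 0.22 × 0.02 = 0.0011528
Normalizing constant = 0.00481592.
Largest term belongs to FleetOne, so FleetOne is most probable.

FleetOne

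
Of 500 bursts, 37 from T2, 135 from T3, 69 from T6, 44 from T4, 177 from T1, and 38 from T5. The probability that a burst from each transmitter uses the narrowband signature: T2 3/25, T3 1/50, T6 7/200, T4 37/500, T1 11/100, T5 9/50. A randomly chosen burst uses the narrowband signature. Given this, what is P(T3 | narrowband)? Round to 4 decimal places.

0.0690

By Bayes' rule, posterior ∝ prior × likelihood:
  T2: 0.074 × 0.12 = 0.00888
  T3: 0.27 × 0.02 = 0.0054
  T6: 0.138 × 0.035 = 0.00483
  T4: 0.088 × 0.074 = 0.006512
  T1: 0.354 × 0.11 = 0.03894
  T5: 0.076 × 0.18 = 0.01368
Total = 0.078242.
P(T3 | evidence) = 0.0054 / 0.078242 ≈ 0.0690.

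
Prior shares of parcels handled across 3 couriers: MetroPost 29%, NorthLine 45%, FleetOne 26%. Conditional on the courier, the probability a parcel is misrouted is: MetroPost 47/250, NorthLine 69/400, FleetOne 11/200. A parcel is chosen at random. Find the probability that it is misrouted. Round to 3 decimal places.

By Bayes' rule, posterior ∝ prior × likelihood:
  MetroPost: 0.29 × 0.188 = 0.05452
  NorthLine: 0.45 × 0.1725 = 0.077625
  FleetOne: 0.26 × 0.055 = 0.0143
P(misrouted) = 0.05452 + 0.077625 + 0.0143 = 0.146445 → 0.146.

0.146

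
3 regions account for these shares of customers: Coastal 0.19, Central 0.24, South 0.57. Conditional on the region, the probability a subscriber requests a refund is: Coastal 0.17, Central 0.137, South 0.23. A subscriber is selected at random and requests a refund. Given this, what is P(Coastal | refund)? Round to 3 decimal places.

0.165

By Bayes' rule, posterior ∝ prior × likelihood:
  Coastal: 0.19 × 0.17 = 0.0323
  Central: 0.24 × 0.137 = 0.03288
  South: 0.57 × 0.23 = 0.1311
Total = 0.19628.
P(Coastal | evidence) = 0.0323 / 0.19628 ≈ 0.165.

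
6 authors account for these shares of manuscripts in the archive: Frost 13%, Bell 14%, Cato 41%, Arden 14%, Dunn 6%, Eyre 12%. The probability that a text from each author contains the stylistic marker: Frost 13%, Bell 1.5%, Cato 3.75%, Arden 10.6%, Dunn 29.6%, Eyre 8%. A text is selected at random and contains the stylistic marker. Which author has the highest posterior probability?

By Bayes' rule, posterior ∝ prior × likelihood:
  Frost: 0.13 × 0.13 = 0.0169
  Bell: 0.14 × 0.015 = 0.0021
  Cato: 0.41 × 0.0375 = 0.015375
  Arden: 0.14 × 0.106 = 0.01484
  Dunn: 0.06 × 0.296 = 0.01776
  Eyre: 0.12 × 0.08 = 0.0096
Total = 0.076575.
Largest term belongs to Dunn, so Dunn is most probable.

Dunn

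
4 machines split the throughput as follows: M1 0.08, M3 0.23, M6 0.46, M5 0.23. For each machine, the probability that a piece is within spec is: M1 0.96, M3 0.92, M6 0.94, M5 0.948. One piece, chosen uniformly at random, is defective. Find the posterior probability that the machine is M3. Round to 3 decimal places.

Taking complements, P(defective | each) = M1 0.04, M3 0.08, M6 0.06, M5 0.052.
Prior × likelihood for each hypothesis:
  M1: 0.08 × 0.04 = 0.0032
  M3: 0.23 × 0.08 = 0.0184
  M6: 0.46 × 0.06 = 0.0276
  M5: 0.23 × 0.052 = 0.01196
Sum = 0.06116.
P(M3 | evidence) = 0.0184 / 0.06116 ≈ 0.301.

0.301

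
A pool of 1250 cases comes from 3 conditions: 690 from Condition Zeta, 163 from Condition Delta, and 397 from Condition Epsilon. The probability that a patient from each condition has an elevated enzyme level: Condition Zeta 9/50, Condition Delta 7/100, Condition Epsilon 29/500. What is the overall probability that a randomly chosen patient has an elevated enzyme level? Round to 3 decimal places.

Prior × likelihood for each hypothesis:
  Condition Zeta: 0.552 × 0.18 = 0.09936
  Condition Delta: 0.1304 × 0.07 = 0.009128
  Condition Epsilon: 0.3176 × 0.058 = 0.0184208
P(elevated) = 0.09936 + 0.009128 + 0.0184208 = 0.1269088 → 0.127.

0.127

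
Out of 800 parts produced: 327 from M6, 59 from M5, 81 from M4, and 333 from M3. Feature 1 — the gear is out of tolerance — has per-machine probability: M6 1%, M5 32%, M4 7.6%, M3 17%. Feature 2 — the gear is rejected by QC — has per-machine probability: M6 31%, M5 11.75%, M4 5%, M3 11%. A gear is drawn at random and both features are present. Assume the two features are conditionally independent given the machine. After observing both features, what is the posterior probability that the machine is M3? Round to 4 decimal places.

0.6376

Prior × likelihood for each hypothesis:
  M6: 0.40875 × 0.01 × 0.31 = 0.001267125
  M5: 0.07375 × 0.32 × 0.1175 = 0.002773
  M4: 0.10125 × 0.076 × 0.05 = 0.00038475
  M3: 0.41625 × 0.17 × 0.11 = 0.007783875
Total = 0.01220875.
P(M3 | evidence) = 0.007783875 / 0.01220875 ≈ 0.6376.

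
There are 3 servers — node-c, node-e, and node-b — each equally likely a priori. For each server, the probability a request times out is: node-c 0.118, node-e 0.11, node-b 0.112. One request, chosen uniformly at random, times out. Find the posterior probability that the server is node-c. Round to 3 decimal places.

0.347

With a uniform prior (1/3 each), posterior ∝ likelihood:
  node-c: 0.118
  node-e: 0.11
  node-b: 0.112
Normalizing constant = 0.34.
P(node-c | evidence) = 0.118 / 0.34 ≈ 0.347.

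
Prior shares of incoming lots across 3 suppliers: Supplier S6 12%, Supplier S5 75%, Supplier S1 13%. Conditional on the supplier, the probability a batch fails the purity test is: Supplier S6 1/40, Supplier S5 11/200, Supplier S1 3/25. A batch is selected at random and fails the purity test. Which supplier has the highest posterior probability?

Supplier S5

By Bayes' rule, posterior ∝ prior × likelihood:
  Supplier S6: 0.12 × 0.025 = 0.003
  Supplier S5: 0.75 × 0.055 = 0.04125
  Supplier S1: 0.13 × 0.12 = 0.0156
Sum = 0.05985.
Largest term belongs to Supplier S5, so Supplier S5 is most probable.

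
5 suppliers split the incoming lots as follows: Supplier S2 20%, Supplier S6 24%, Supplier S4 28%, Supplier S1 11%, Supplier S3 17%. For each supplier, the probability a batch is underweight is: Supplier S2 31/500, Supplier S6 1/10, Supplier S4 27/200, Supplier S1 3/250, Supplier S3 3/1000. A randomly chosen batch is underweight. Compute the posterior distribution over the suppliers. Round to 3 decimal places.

Supplier S2 0.163, Supplier S6 0.316, Supplier S4 0.497, Supplier S1 0.017, Supplier S3 0.007

Prior × likelihood for each hypothesis:
  Supplier S2: 0.2 × 0.062 = 0.0124
  Supplier S6: 0.24 × 0.1 = 0.024
  Supplier S4: 0.28 × 0.135 = 0.0378
  Supplier S1: 0.11 × 0.012 = 0.00132
  Supplier S3: 0.17 × 0.003 = 0.00051
Total = 0.07603.
P(Supplier S2 | underweight) = 0.0124/0.07603 ≈ 0.163
P(Supplier S6 | underweight) = 0.024/0.07603 ≈ 0.316
P(Supplier S4 | underweight) = 0.0378/0.07603 ≈ 0.497
P(Supplier S1 | underweight) = 0.00132/0.07603 ≈ 0.017
P(Supplier S3 | underweight) = 0.00051/0.07603 ≈ 0.007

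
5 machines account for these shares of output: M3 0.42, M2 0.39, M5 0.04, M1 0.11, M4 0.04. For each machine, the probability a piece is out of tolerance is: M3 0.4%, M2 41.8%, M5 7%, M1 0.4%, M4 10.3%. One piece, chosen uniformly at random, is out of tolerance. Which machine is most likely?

By Bayes' rule, posterior ∝ prior × likelihood:
  M3: 0.42 × 0.004 = 0.00168
  M2: 0.39 × 0.418 = 0.16302
  M5: 0.04 × 0.07 = 0.0028
  M1: 0.11 × 0.004 = 0.00044
  M4: 0.04 × 0.103 = 0.00412
Total = 0.17206.
Largest term belongs to M2, so M2 is most probable.

M2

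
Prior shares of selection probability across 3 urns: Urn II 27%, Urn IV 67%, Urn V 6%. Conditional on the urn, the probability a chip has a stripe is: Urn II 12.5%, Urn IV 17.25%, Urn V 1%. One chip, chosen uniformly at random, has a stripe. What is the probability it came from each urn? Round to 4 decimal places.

Prior × likelihood for each hypothesis:
  Urn II: 0.27 × 0.125 = 0.03375
  Urn IV: 0.67 × 0.1725 = 0.115575
  Urn V: 0.06 × 0.01 = 0.0006
Sum = 0.149925.
P(Urn II | striped) = 0.03375/0.149925 ≈ 0.2251
P(Urn IV | striped) = 0.115575/0.149925 ≈ 0.7709
P(Urn V | striped) = 0.0006/0.149925 ≈ 0.0040

Urn II 0.2251, Urn IV 0.7709, Urn V 0.0040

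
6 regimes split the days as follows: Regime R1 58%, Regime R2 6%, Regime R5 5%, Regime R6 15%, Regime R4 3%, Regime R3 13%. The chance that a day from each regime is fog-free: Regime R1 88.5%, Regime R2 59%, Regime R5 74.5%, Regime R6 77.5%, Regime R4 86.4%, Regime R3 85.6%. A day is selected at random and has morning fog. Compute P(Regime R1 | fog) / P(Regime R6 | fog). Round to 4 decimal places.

1.9763

Taking complements, P(fog | each) = Regime R1 0.115, Regime R2 0.41, Regime R5 0.255, Regime R6 0.225, Regime R4 0.136, Regime R3 0.144.
Compute prior × likelihood for every hypothesis:
  Regime R1: 0.58 × 0.115 = 0.0667
  Regime R2: 0.06 × 0.41 = 0.0246
  Regime R5: 0.05 × 0.255 = 0.01275
  Regime R6: 0.15 × 0.225 = 0.03375
  Regime R4: 0.03 × 0.136 = 0.00408
  Regime R3: 0.13 × 0.144 = 0.01872
Normalizing constant = 0.1606.
The ratio is 0.0667 / 0.03375 (the normalizer cancels) = 1.9763.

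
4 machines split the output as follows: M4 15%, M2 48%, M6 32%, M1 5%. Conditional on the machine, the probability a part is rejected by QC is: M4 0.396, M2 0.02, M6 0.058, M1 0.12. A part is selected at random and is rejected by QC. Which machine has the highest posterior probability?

M4

Prior × likelihood for each hypothesis:
  M4: 0.15 × 0.396 = 0.0594
  M2: 0.48 × 0.02 = 0.0096
  M6: 0.32 × 0.058 = 0.01856
  M1: 0.05 × 0.12 = 0.006
Total = 0.09356.
Largest term belongs to M4, so M4 is most probable.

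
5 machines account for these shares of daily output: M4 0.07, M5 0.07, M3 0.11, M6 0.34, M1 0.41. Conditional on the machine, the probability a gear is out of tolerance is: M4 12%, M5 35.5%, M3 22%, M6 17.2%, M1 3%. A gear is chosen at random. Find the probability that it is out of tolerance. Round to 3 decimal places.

0.128

Compute prior × likelihood for every hypothesis:
  M4: 0.07 × 0.12 = 0.0084
  M5: 0.07 × 0.355 = 0.02485
  M3: 0.11 × 0.22 = 0.0242
  M6: 0.34 × 0.172 = 0.05848
  M1: 0.41 × 0.03 = 0.0123
P(oversize) = 0.0084 + 0.02485 + 0.0242 + 0.05848 + 0.0123 = 0.12823 → 0.128.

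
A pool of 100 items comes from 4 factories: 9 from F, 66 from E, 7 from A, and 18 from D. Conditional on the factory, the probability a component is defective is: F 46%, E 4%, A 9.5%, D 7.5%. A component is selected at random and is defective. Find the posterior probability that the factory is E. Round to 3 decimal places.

0.300

Compute prior × likelihood for every hypothesis:
  F: 0.09 × 0.46 = 0.0414
  E: 0.66 × 0.04 = 0.0264
  A: 0.07 × 0.095 = 0.00665
  D: 0.18 × 0.075 = 0.0135
Sum = 0.08795.
P(E | evidence) = 0.0264 / 0.08795 ≈ 0.300.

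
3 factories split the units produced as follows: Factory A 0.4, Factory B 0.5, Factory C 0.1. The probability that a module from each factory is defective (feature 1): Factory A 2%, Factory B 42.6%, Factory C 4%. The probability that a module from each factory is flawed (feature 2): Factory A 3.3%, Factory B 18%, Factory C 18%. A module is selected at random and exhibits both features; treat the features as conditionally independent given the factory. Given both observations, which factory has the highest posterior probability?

By Bayes' rule, posterior ∝ prior × likelihood:
  Factory A: 0.4 × 0.02 × 0.033 = 0.000264
  Factory B: 0.5 × 0.426 × 0.18 = 0.03834
  Factory C: 0.1 × 0.04 × 0.18 = 0.00072
Sum = 0.039324.
Largest term belongs to Factory B, so Factory B is most probable.

Factory B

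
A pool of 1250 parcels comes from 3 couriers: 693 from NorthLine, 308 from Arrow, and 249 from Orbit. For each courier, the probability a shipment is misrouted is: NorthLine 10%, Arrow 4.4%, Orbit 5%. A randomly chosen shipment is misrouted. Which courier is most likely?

Compute prior × likelihood for every hypothesis:
  NorthLine: 0.5544 × 0.1 = 0.05544
  Arrow: 0.2464 × 0.044 = 0.0108416
  Orbit: 0.1992 × 0.05 = 0.00996
Total = 0.0762416.
Largest term belongs to NorthLine, so NorthLine is most probable.

NorthLine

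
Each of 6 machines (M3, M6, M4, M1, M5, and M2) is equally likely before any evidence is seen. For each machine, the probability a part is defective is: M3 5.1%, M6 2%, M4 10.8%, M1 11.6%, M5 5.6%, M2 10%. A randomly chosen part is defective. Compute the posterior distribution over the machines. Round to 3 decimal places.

Since the prior is uniform, the posterior is proportional to the likelihood:
  M3: 0.051
  M6: 0.02
  M4: 0.108
  M1: 0.116
  M5: 0.056
  M2: 0.1
Normalizing constant = 0.451.
P(M3 | defective) = 0.051/0.451 ≈ 0.113
P(M6 | defective) = 0.02/0.451 ≈ 0.044
P(M4 | defective) = 0.108/0.451 ≈ 0.239
P(M1 | defective) = 0.116/0.451 ≈ 0.257
P(M5 | defective) = 0.056/0.451 ≈ 0.124
P(M2 | defective) = 0.1/0.451 ≈ 0.222

M3 0.113, M6 0.044, M4 0.239, M1 0.257, M5 0.124, M2 0.222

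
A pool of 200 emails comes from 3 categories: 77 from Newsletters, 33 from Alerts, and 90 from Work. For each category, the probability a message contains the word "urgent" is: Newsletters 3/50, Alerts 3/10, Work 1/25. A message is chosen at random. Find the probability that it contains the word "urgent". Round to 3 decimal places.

Unnormalized posteriors (prior × likelihood):
  Newsletters: 0.385 × 0.06 = 0.0231
  Alerts: 0.165 × 0.3 = 0.0495
  Work: 0.45 × 0.04 = 0.018
P(urgent-flag) = 0.0231 + 0.0495 + 0.018 = 0.0906 → 0.091.

0.091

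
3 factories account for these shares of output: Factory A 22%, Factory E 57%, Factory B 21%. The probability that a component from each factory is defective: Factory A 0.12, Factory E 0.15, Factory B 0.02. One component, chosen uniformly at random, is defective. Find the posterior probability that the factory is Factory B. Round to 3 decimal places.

0.036

By Bayes' rule, posterior ∝ prior × likelihood:
  Factory A: 0.22 × 0.12 = 0.0264
  Factory E: 0.57 × 0.15 = 0.0855
  Factory B: 0.21 × 0.02 = 0.0042
Total = 0.1161.
P(Factory B | evidence) = 0.0042 / 0.1161 ≈ 0.036.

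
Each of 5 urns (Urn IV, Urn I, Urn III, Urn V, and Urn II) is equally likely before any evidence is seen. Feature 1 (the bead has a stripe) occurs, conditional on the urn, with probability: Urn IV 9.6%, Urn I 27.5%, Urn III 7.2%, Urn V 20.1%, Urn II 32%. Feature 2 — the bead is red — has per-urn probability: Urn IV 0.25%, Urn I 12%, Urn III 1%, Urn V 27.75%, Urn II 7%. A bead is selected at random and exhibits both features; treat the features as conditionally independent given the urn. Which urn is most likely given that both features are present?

Urn V

With a uniform prior (1/5 each), posterior ∝ likelihood:
  Urn IV: 0.096 × 0.0025 = 0.00024
  Urn I: 0.275 × 0.12 = 0.033
  Urn III: 0.072 × 0.01 = 0.00072
  Urn V: 0.201 × 0.2775 = 0.0557775
  Urn II: 0.32 × 0.07 = 0.0224
Total = 0.1121375.
Largest term belongs to Urn V, so Urn V is most probable.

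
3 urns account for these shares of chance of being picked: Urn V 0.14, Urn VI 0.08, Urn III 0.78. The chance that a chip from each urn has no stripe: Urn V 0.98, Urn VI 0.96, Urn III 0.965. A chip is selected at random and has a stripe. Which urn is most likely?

Urn III

Taking complements, P(striped | each) = Urn V 0.02, Urn VI 0.04, Urn III 0.035.
Prior × likelihood for each hypothesis:
  Urn V: 0.14 × 0.02 = 0.0028
  Urn VI: 0.08 × 0.04 = 0.0032
  Urn III: 0.78 × 0.035 = 0.0273
Sum = 0.0333.
Largest term belongs to Urn III, so Urn III is most probable.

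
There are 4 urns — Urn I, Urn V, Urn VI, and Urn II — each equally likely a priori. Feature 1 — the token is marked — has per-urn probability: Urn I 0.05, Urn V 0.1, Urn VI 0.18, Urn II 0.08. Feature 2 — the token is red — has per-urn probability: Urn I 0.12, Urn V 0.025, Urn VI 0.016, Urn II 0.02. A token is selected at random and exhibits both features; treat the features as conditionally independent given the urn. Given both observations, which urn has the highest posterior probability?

With a uniform prior (1/4 each), posterior ∝ likelihood:
  Urn I: 0.05 × 0.12 = 0.006
  Urn V: 0.1 × 0.025 = 0.0025
  Urn VI: 0.18 × 0.016 = 0.00288
  Urn II: 0.08 × 0.02 = 0.0016
Total = 0.01298.
Largest term belongs to Urn I, so Urn I is most probable.

Urn I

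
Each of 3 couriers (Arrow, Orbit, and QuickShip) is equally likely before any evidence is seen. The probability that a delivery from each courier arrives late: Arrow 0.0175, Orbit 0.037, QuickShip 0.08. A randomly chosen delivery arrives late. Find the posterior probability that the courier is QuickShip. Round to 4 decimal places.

0.5948

With a uniform prior (1/3 each), posterior ∝ likelihood:
  Arrow: 0.0175
  Orbit: 0.037
  QuickShip: 0.08
Sum = 0.1345.
P(QuickShip | evidence) = 0.08 / 0.1345 ≈ 0.5948.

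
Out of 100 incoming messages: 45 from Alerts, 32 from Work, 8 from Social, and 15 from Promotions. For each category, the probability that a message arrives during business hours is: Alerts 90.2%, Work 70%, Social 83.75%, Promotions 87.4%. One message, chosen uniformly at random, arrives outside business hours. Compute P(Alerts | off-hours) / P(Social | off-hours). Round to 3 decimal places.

3.392

Taking complements, P(off-hours | each) = Alerts 0.098, Work 0.3, Social 0.1625, Promotions 0.126.
Compute prior × likelihood for every hypothesis:
  Alerts: 0.45 × 0.098 = 0.0441
  Work: 0.32 × 0.3 = 0.096
  Social: 0.08 × 0.1625 = 0.013
  Promotions: 0.15 × 0.126 = 0.0189
Total = 0.172.
The ratio is 0.0441 / 0.013 (the normalizer cancels) = 3.392.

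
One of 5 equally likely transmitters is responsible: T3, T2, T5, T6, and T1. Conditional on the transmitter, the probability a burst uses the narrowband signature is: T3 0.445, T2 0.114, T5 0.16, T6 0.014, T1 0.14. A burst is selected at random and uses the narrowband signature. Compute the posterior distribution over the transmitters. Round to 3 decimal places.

T3 0.510, T2 0.131, T5 0.183, T6 0.016, T1 0.160

With a uniform prior (1/5 each), posterior ∝ likelihood:
  T3: 0.445
  T2: 0.114
  T5: 0.16
  T6: 0.014
  T1: 0.14
Total = 0.873.
P(T3 | narrowband) = 0.445/0.873 ≈ 0.510
P(T2 | narrowband) = 0.114/0.873 ≈ 0.131
P(T5 | narrowband) = 0.16/0.873 ≈ 0.183
P(T6 | narrowband) = 0.014/0.873 ≈ 0.016
P(T1 | narrowband) = 0.14/0.873 ≈ 0.160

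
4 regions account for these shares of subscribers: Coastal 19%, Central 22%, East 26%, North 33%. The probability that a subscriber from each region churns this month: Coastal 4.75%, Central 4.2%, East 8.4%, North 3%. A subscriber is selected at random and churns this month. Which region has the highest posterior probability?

Unnormalized posteriors (prior × likelihood):
  Coastal: 0.19 × 0.0475 = 0.009025
  Central: 0.22 × 0.042 = 0.00924
  East: 0.26 × 0.084 = 0.02184
  North: 0.33 × 0.03 = 0.0099
Sum = 0.050005.
Largest term belongs to East, so East is most probable.

East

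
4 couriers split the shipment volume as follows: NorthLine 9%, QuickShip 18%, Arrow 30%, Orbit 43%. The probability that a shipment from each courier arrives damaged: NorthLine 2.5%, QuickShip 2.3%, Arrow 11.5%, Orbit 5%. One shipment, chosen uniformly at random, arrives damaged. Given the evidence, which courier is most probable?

Arrow

Unnormalized posteriors (prior × likelihood):
  NorthLine: 0.09 × 0.025 = 0.00225
  QuickShip: 0.18 × 0.023 = 0.00414
  Arrow: 0.3 × 0.115 = 0.0345
  Orbit: 0.43 × 0.05 = 0.0215
Total = 0.06239.
Largest term belongs to Arrow, so Arrow is most probable.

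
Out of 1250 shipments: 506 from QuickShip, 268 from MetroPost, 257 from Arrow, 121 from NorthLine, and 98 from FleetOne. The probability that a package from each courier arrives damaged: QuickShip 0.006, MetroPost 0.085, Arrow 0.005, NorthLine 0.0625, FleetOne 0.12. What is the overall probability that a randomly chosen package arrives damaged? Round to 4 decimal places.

0.0371

Prior × likelihood for each hypothesis:
  QuickShip: 0.4048 × 0.006 = 0.0024288
  MetroPost: 0.2144 × 0.085 = 0.018224
  Arrow: 0.2056 × 0.005 = 0.001028
  NorthLine: 0.0968 × 0.0625 = 0.00605
  FleetOne: 0.0784 × 0.12 = 0.009408
P(damaged) = 0.0024288 + 0.018224 + 0.001028 + 0.00605 + 0.009408 = 0.0371388 → 0.0371.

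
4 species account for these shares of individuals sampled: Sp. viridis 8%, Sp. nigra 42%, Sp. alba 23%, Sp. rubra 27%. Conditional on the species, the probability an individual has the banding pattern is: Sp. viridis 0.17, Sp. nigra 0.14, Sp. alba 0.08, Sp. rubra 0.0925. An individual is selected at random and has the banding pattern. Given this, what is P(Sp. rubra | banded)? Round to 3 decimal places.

0.216

By Bayes' rule, posterior ∝ prior × likelihood:
  Sp. viridis: 0.08 × 0.17 = 0.0136
  Sp. nigra: 0.42 × 0.14 = 0.0588
  Sp. alba: 0.23 × 0.08 = 0.0184
  Sp. rubra: 0.27 × 0.0925 = 0.024975
Normalizing constant = 0.115775.
P(Sp. rubra | evidence) = 0.024975 / 0.115775 ≈ 0.216.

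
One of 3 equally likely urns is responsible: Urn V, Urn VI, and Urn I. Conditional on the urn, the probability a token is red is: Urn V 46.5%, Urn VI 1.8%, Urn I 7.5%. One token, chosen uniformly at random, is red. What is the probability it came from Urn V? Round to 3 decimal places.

Since the prior is uniform, the posterior is proportional to the likelihood:
  Urn V: 0.465
  Urn VI: 0.018
  Urn I: 0.075
Sum = 0.558.
P(Urn V | evidence) = 0.465 / 0.558 ≈ 0.833.

0.833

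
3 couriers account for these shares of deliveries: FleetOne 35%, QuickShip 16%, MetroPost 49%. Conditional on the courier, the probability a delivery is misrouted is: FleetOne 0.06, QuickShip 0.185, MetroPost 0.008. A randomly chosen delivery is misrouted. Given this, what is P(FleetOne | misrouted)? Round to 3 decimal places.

0.385

Unnormalized posteriors (prior × likelihood):
  FleetOne: 0.35 × 0.06 = 0.021
  QuickShip: 0.16 × 0.185 = 0.0296
  MetroPost: 0.49 × 0.008 = 0.00392
Sum = 0.05452.
P(FleetOne | evidence) = 0.021 / 0.05452 ≈ 0.385.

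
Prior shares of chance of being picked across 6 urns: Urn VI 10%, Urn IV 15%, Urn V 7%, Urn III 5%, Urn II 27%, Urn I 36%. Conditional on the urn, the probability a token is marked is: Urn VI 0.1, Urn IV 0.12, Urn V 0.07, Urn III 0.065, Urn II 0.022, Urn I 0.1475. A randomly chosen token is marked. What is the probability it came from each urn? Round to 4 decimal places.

Urn VI 0.1051, Urn IV 0.1891, Urn V 0.0515, Urn III 0.0341, Urn II 0.0624, Urn I 0.5578

Compute prior × likelihood for every hypothesis:
  Urn VI: 0.1 × 0.1 = 0.01
  Urn IV: 0.15 × 0.12 = 0.018
  Urn V: 0.07 × 0.07 = 0.0049
  Urn III: 0.05 × 0.065 = 0.00325
  Urn II: 0.27 × 0.022 = 0.00594
  Urn I: 0.36 × 0.1475 = 0.0531
Sum = 0.09519.
P(Urn VI | marked) = 0.01/0.09519 ≈ 0.1051
P(Urn IV | marked) = 0.018/0.09519 ≈ 0.1891
P(Urn V | marked) = 0.0049/0.09519 ≈ 0.0515
P(Urn III | marked) = 0.00325/0.09519 ≈ 0.0341
P(Urn II | marked) = 0.00594/0.09519 ≈ 0.0624
P(Urn I | marked) = 0.0531/0.09519 ≈ 0.5578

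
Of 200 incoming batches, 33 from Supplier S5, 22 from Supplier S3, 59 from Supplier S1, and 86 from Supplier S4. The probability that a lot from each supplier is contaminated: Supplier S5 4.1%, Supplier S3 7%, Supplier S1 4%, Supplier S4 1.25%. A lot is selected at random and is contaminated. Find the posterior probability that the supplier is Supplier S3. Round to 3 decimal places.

0.243

Unnormalized posteriors (prior × likelihood):
  Supplier S5: 0.165 × 0.041 = 0.006765
  Supplier S3: 0.11 × 0.07 = 0.0077
  Supplier S1: 0.295 × 0.04 = 0.0118
  Supplier S4: 0.43 × 0.0125 = 0.005375
Normalizing constant = 0.03164.
P(Supplier S3 | evidence) = 0.0077 / 0.03164 ≈ 0.243.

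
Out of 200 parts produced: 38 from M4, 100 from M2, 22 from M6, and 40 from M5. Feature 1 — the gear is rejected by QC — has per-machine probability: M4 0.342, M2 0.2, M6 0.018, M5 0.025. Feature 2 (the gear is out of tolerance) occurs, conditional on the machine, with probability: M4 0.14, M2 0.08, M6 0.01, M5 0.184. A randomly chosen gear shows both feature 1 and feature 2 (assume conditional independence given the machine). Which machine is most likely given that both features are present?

Prior × likelihood for each hypothesis:
  M4: 0.19 × 0.342 × 0.14 = 0.0090972
  M2: 0.5 × 0.2 × 0.08 = 0.008
  M6: 0.11 × 0.018 × 0.01 = 0.0000198
  M5: 0.2 × 0.025 × 0.184 = 0.00092
Normalizing constant = 0.018037.
Largest term belongs to M4, so M4 is most probable.

M4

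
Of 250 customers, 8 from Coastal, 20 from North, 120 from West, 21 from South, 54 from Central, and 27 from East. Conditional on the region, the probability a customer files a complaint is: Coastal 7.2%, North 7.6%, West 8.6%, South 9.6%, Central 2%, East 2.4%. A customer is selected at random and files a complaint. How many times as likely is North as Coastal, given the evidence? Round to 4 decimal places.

2.6389

By Bayes' rule, posterior ∝ prior × likelihood:
  Coastal: 0.032 × 0.072 = 0.002304
  North: 0.08 × 0.076 = 0.00608
  West: 0.48 × 0.086 = 0.04128
  South: 0.084 × 0.096 = 0.008064
  Central: 0.216 × 0.02 = 0.00432
  East: 0.108 × 0.024 = 0.002592
Normalizing constant = 0.06464.
The ratio is 0.00608 / 0.002304 (the normalizer cancels) = 2.6389.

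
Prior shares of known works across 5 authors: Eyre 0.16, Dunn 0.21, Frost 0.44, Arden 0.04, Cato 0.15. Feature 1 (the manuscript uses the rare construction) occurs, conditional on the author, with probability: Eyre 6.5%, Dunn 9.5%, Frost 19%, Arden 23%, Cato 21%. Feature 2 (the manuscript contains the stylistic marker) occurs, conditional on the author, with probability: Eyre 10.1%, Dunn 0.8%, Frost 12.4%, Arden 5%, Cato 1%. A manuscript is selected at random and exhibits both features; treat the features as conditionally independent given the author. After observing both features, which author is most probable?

Prior × likelihood for each hypothesis:
  Eyre: 0.16 × 0.065 × 0.101 = 0.0010504
  Dunn: 0.21 × 0.095 × 0.008 = 0.0001596
  Frost: 0.44 × 0.19 × 0.124 = 0.0103664
  Arden: 0.04 × 0.23 × 0.05 = 0.00046
  Cato: 0.15 × 0.21 × 0.01 = 0.000315
Normalizing constant = 0.0123514.
Largest term belongs to Frost, so Frost is most probable.

Frost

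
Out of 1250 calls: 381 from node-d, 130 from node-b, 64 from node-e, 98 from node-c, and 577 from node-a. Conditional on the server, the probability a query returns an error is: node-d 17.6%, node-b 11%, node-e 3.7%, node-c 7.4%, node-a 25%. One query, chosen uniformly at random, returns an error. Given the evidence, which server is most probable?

Prior × likelihood for each hypothesis:
  node-d: 0.3048 × 0.176 = 0.0536448
  node-b: 0.104 × 0.11 = 0.01144
  node-e: 0.0512 × 0.037 = 0.0018944
  node-c: 0.0784 × 0.074 = 0.0058016
  node-a: 0.4616 × 0.25 = 0.1154
Total = 0.1881808.
Largest term belongs to node-a, so node-a is most probable.

node-a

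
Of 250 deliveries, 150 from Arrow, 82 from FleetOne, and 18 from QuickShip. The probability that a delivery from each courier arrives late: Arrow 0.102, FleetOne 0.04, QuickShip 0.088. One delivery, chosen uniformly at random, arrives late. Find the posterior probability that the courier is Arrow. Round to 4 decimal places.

0.7588

Prior × likelihood for each hypothesis:
  Arrow: 0.6 × 0.102 = 0.0612
  FleetOne: 0.328 × 0.04 = 0.01312
  QuickShip: 0.072 × 0.088 = 0.006336
Total = 0.080656.
P(Arrow | evidence) = 0.0612 / 0.080656 ≈ 0.7588.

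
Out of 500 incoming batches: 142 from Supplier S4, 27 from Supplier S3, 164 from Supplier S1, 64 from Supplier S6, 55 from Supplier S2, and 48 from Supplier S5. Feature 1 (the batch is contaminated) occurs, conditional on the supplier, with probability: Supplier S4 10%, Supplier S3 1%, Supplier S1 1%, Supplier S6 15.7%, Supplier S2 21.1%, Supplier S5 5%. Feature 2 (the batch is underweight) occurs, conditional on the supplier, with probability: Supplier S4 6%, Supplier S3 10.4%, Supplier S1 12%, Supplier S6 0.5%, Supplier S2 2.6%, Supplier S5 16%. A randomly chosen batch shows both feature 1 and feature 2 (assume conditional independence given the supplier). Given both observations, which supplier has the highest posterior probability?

Supplier S4

By Bayes' rule, posterior ∝ prior × likelihood:
  Supplier S4: 0.284 × 0.1 × 0.06 = 0.001704
  Supplier S3: 0.054 × 0.01 × 0.104 = 0.00005616
  Supplier S1: 0.328 × 0.01 × 0.12 = 0.0003936
  Supplier S6: 0.128 × 0.157 × 0.005 = 0.00010048
  Supplier S2: 0.11 × 0.211 × 0.026 = 0.00060346
  Supplier S5: 0.096 × 0.05 × 0.16 = 0.000768
Normalizing constant = 0.0036257.
Largest term belongs to Supplier S4, so Supplier S4 is most probable.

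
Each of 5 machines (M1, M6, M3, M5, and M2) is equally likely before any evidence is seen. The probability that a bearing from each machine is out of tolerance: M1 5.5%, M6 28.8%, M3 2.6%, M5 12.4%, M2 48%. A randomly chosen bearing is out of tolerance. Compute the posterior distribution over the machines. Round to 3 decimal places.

With a uniform prior (1/5 each), posterior ∝ likelihood:
  M1: 0.055
  M6: 0.288
  M3: 0.026
  M5: 0.124
  M2: 0.48
Normalizing constant = 0.973.
P(M1 | oversize) = 0.055/0.973 ≈ 0.057
P(M6 | oversize) = 0.288/0.973 ≈ 0.296
P(M3 | oversize) = 0.026/0.973 ≈ 0.027
P(M5 | oversize) = 0.124/0.973 ≈ 0.127
P(M2 | oversize) = 0.48/0.973 ≈ 0.493
(Check: 0.057+0.296+0.027+0.127+0.493 = 1.000.)

M1 0.057, M6 0.296, M3 0.027, M5 0.127, M2 0.493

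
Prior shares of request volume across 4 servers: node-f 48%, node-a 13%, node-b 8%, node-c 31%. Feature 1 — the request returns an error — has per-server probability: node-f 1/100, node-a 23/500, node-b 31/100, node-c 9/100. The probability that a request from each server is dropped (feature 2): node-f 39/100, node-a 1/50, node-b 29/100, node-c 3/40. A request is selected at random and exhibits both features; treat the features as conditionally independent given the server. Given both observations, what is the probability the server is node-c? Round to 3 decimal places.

Compute prior × likelihood for every hypothesis:
  node-f: 0.48 × 0.01 × 0.39 = 0.001872
  node-a: 0.13 × 0.046 × 0.02 = 0.0001196
  node-b: 0.08 × 0.31 × 0.29 = 0.007192
  node-c: 0.31 × 0.09 × 0.075 = 0.0020925
Sum = 0.0112761.
P(node-c | evidence) = 0.0020925 / 0.0112761 ≈ 0.186.

0.186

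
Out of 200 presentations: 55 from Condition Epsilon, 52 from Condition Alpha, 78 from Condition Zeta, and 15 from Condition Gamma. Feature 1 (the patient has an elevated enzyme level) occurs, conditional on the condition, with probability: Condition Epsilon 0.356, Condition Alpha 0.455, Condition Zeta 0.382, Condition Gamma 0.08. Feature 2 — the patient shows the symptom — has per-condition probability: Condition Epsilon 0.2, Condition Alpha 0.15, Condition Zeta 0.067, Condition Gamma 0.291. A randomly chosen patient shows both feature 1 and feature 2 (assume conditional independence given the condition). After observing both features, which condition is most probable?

Prior × likelihood for each hypothesis:
  Condition Epsilon: 0.275 × 0.356 × 0.2 = 0.01958
  Condition Alpha: 0.26 × 0.455 × 0.15 = 0.017745
  Condition Zeta: 0.39 × 0.382 × 0.067 = 0.00998166
  Condition Gamma: 0.075 × 0.08 × 0.291 = 0.001746
Total = 0.04905266.
Largest term belongs to Condition Epsilon, so Condition Epsilon is most probable.

Condition Epsilon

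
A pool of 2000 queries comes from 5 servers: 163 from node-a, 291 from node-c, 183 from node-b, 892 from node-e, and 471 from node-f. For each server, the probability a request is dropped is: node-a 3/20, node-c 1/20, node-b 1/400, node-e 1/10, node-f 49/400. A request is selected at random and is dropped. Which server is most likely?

node-e

Unnormalized posteriors (prior × likelihood):
  node-a: 0.0815 × 0.15 = 0.012225
  node-c: 0.1455 × 0.05 = 0.007275
  node-b: 0.0915 × 0.0025 = 0.00022875
  node-e: 0.446 × 0.1 = 0.0446
  node-f: 0.2355 × 0.1225 = 0.02884875
Total = 0.0931775.
Largest term belongs to node-e, so node-e is most probable.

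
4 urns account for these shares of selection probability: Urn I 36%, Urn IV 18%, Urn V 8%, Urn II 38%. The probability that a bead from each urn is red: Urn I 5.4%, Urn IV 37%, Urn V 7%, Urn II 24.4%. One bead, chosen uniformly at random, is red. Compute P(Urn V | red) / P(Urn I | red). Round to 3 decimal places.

0.288

Unnormalized posteriors (prior × likelihood):
  Urn I: 0.36 × 0.054 = 0.01944
  Urn IV: 0.18 × 0.37 = 0.0666
  Urn V: 0.08 × 0.07 = 0.0056
  Urn II: 0.38 × 0.244 = 0.09272
Total = 0.18436.
The ratio is 0.0056 / 0.01944 (the normalizer cancels) = 0.288.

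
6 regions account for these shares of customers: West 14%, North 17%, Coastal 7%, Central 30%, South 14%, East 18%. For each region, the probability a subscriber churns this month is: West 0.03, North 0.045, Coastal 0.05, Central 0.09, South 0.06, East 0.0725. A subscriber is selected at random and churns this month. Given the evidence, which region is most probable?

Prior × likelihood for each hypothesis:
  West: 0.14 × 0.03 = 0.0042
  North: 0.17 × 0.045 = 0.00765
  Coastal: 0.07 × 0.05 = 0.0035
  Central: 0.3 × 0.09 = 0.027
  South: 0.14 × 0.06 = 0.0084
  East: 0.18 × 0.0725 = 0.01305
Normalizing constant = 0.0638.
Largest term belongs to Central, so Central is most probable.

Central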